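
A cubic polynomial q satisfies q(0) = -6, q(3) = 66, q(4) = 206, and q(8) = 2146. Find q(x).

Write q(x) = ax^3 + bx^2 + cx + d. Substituting each data point gives a linear system:
  d = -6
  27a + 9b + 3c + d = 66
  64a + 16b + 4c + d = 206
  512a + 64b + 8c + d = 2146
Solving the system yields a = 5, b = -6, c = -3, d = -6.
So q(x) = 5x^3 - 6x^2 - 3x - 6.
Check: q(3) = 66. ✓

q(x) = 5x^3 - 6x^2 - 3x - 6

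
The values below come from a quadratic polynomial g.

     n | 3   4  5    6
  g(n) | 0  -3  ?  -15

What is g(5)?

The 3 known points determine the degree-2 polynomial uniquely.
Write g(n) = an^2 + bn + c. Substituting each data point gives a linear system:
  9a + 3b + c = 0
  16a + 4b + c = -3
  36a + 6b + c = -15
Solving the system yields a = -1, b = 4, c = -3.
So g(n) = -n^2 + 4n - 3.
Then g(5) = -8.

-8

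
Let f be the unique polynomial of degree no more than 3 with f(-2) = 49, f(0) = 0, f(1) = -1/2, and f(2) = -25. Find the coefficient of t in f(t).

Write f(t) = at^3 + bt^2 + ct + d. Substituting each data point gives a linear system:
  -8a + 4b - 2c + d = 49
  d = 0
  a + b + c + d = -1/2
  8a + 4b + 2c + d = -25
Solving the system yields a = -5, b = 3, c = 3/2, d = 0.
So f(t) = -5t^3 + 3t^2 + (3/2)t.
The coefficient of t is 3/2.

3/2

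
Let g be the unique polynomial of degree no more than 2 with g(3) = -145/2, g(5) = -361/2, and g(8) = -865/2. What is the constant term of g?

-1/2

Write g(x) = ax^2 + bx + c. Substituting each data point gives a linear system:
  9a + 3b + c = -145/2
  25a + 5b + c = -361/2
  64a + 8b + c = -865/2
Solving the system yields a = -6, b = -6, c = -1/2.
So g(x) = -6x^2 - 6x - 1/2.
The constant term is -1/2.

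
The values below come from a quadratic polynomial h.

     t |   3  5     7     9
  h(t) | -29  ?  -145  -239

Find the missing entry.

The 3 known points determine the degree-2 polynomial uniquely.
Write h(t) = at^2 + bt + c. Substituting each data point gives a linear system:
  9a + 3b + c = -29
  49a + 7b + c = -145
  81a + 9b + c = -239
Solving the system yields a = -3, b = 1, c = -5.
So h(t) = -3t^2 + t - 5.
Then h(5) = -75.

-75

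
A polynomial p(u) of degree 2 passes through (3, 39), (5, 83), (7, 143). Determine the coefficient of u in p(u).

6

Write p(u) = au^2 + bu + c. Substituting each data point gives a linear system:
  9a + 3b + c = 39
  25a + 5b + c = 83
  49a + 7b + c = 143
Solving the system yields a = 2, b = 6, c = 3.
So p(u) = 2u^2 + 6u + 3.
The coefficient of u is 6.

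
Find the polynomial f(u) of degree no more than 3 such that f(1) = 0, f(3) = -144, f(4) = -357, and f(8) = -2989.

f(u) = -6u^3 + u^2 + 2u + 3

Write f(u) = au^3 + bu^2 + cu + d. Substituting each data point gives a linear system:
  a + b + c + d = 0
  27a + 9b + 3c + d = -144
  64a + 16b + 4c + d = -357
  512a + 64b + 8c + d = -2989
Solving the system yields a = -6, b = 1, c = 2, d = 3.
So f(u) = -6u^3 + u^2 + 2u + 3.
Check: f(1) = 0. ✓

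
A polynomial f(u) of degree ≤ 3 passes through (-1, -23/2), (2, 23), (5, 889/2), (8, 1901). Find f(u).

f(u) = 4u^3 - (5/2)u^2 + 2u - 3

Write f(u) = au^3 + bu^2 + cu + d. Substituting each data point gives a linear system:
  -a + b - c + d = -23/2
  8a + 4b + 2c + d = 23
  125a + 25b + 5c + d = 889/2
  512a + 64b + 8c + d = 1901
Solving the system yields a = 4, b = -5/2, c = 2, d = -3.
So f(u) = 4u^3 - (5/2)u^2 + 2u - 3.
Check: f(-1) = -23/2. ✓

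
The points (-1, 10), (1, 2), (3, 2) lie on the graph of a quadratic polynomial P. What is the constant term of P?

Write P(n) = an^2 + bn + c. Substituting each data point gives a linear system:
  a - b + c = 10
  a + b + c = 2
  9a + 3b + c = 2
Solving the system yields a = 1, b = -4, c = 5.
So P(n) = n^2 - 4n + 5.
The constant term is 5.

5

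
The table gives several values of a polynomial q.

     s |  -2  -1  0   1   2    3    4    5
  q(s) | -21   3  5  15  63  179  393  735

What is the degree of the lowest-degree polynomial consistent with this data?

Forward differences of the values at s = -2, -1, 0, 1, 2, 3, 4, 5:
  q  : -21  3  5  15  63  179  393  735
  Δ  : 24  2  10  48  116  214  342
  Δ^2: -22  8  38  68  98  128
  Δ^3: 30  30  30  30  30
  Δ^4: 0  0  0  0
  Δ^5: 0  0  0
  Δ^6: 0  0
  Δ^7: 0
The third differences are constant (30) and nonzero, while all higher differences vanish, so the minimal degree is 3.

3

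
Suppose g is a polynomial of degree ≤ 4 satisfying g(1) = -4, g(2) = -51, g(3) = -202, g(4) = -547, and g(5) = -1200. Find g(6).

Forward differences of the values at s = 1, 2, 3, 4, 5:
  g  : -4  -51  -202  -547  -1200
  Δ  : -47  -151  -345  -653
  Δ^2: -104  -194  -308
  Δ^3: -90  -114
  Δ^4: -24
The fourth differences are constant, confirming degree 4.
Interpolating (Newton forward form) and evaluating at s = 6 gives g(6) = -2299.

-2299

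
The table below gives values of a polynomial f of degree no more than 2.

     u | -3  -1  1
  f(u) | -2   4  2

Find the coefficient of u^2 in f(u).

Write f(u) = au^2 + bu + c. Substituting each data point gives a linear system:
  9a - 3b + c = -2
  a - b + c = 4
  a + b + c = 2
Solving the system yields a = -1, b = -1, c = 4.
So f(u) = -u^2 - u + 4.
The leading coefficient is -1.

-1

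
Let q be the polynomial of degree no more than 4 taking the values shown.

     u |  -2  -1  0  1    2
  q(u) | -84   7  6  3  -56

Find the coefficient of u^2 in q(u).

Write q(u) = au^4 + bu^3 + cu^2 + du + e. Substituting each data point gives a linear system:
  16a - 8b + 4c - 2d + e = -84
  a - b + c - d + e = 7
  e = 6
  a + b + c + d + e = 3
  16a + 8b + 4c + 2d + e = -56
Solving the system yields a = -6, b = 3, c = 5, d = -5, e = 6.
So q(u) = -6u^4 + 3u^3 + 5u^2 - 5u + 6.
The coefficient of u^2 is 5.

5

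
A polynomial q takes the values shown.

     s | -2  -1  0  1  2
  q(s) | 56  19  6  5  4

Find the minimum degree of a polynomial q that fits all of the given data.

Forward differences of the values at s = -2, -1, 0, 1, 2:
  q  : 56  19  6  5  4
  Δ  : -37  -13  -1  -1
  Δ^2: 24  12  0
  Δ^3: -12  -12
  Δ^4: 0
The third differences are constant (-12) and nonzero, while all higher differences vanish, so the minimal degree is 3.

3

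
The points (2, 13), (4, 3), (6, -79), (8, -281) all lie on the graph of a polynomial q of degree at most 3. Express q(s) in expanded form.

q(s) = -s^3 + 3s^2 + 5s - 1

Write q(s) = as^3 + bs^2 + cs + d. Substituting each data point gives a linear system:
  8a + 4b + 2c + d = 13
  64a + 16b + 4c + d = 3
  216a + 36b + 6c + d = -79
  512a + 64b + 8c + d = -281
Solving the system yields a = -1, b = 3, c = 5, d = -1.
So q(s) = -s³ + 3s² + 5s - 1.
Check: q(6) = -79. ✓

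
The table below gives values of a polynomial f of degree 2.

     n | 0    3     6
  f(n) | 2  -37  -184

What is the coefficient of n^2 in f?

-6

Write f(n) = an^2 + bn + c. Substituting each data point gives a linear system:
  c = 2
  9a + 3b + c = -37
  36a + 6b + c = -184
Solving the system yields a = -6, b = 5, c = 2.
So f(n) = -6n² + 5n + 2.
The leading coefficient is -6.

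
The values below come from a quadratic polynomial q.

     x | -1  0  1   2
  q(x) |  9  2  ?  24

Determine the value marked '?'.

7

On equispaced nodes a degree-2 polynomial has vanishing third forward difference, so
  - q(-1) + 3·q(0) - 3·q(1) + q(2) = 0.
Substituting the known values and solving for q(1):
  -3·q(1) = -21
  q(1) = 7.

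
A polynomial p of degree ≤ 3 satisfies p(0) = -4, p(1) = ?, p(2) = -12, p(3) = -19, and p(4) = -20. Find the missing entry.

-5

On equispaced nodes a degree-3 polynomial has vanishing fourth forward difference, so
  p(0) - 4·p(1) + 6·p(2) - 4·p(3) + p(4) = 0.
Substituting the known values and solving for p(1):
  -4·p(1) = 20
  p(1) = -5.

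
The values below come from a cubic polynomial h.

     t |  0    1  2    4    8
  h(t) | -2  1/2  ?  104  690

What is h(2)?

15

The 4 known points determine the degree-3 polynomial uniquely.
Write h(t) = at^3 + bt^2 + ct + d. Substituting each data point gives a linear system:
  d = -2
  a + b + c + d = 1/2
  64a + 16b + 4c + d = 104
  512a + 64b + 8c + d = 690
Solving the system yields a = 1, b = 3, c = -3/2, d = -2.
So h(t) = t^3 + 3t^2 - (3/2)t - 2.
Then h(2) = 15.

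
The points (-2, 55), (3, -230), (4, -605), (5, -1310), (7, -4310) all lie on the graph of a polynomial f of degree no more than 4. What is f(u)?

Write f(u) = au^4 + bu^3 + cu^2 + du + e. Substituting each data point gives a linear system:
  16a - 8b + 4c - 2d + e = 55
  81a + 27b + 9c + 3d + e = -230
  256a + 64b + 16c + 4d + e = -605
  625a + 125b + 25c + 5d + e = -1310
  2401a + 343b + 49c + 7d + e = -4310
Solving the system yields a = -1, b = -6, c = 4, d = -6, e = -5.
So f(u) = -u^4 - 6u^3 + 4u^2 - 6u - 5.
Check: f(3) = -230. ✓

f(u) = -u^4 - 6u^3 + 4u^2 - 6u - 5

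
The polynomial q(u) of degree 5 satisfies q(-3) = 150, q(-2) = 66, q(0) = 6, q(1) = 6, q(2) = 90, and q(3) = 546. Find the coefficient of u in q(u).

Write q(u) = au^5 + bu^4 + cu^3 + du^2 + eu + k. Substituting each data point gives a linear system:
  -243a + 81b - 27c + 9d - 3e + k = 150
  -32a + 16b - 8c + 4d - 2e + k = 66
  k = 6
  a + b + c + d + e + k = 6
  32a + 16b + 8c + 4d + 2e + k = 90
  243a + 81b + 27c + 9d + 3e + k = 546
Solving the system yields a = 1, b = 4, c = -1, d = 2, e = -6, k = 6.
So q(u) = u^5 + 4u^4 - u^3 + 2u^2 - 6u + 6.
The coefficient of u is -6.

-6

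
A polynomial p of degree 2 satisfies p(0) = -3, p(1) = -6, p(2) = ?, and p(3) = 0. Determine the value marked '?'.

On equispaced nodes a degree-2 polynomial has vanishing third forward difference, so
  - p(0) + 3·p(1) - 3·p(2) + p(3) = 0.
Substituting the known values and solving for p(2):
  -3·p(2) = 15
  p(2) = -5.

-5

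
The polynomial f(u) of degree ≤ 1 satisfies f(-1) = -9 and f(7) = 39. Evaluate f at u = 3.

Using the Lagrange interpolation formula with nodes -1, 7:
  L_0(u) = (u - 7) / -8
  L_1(u) = (u + 1) / 8
Then f(u) = -9·L_0(u) + 39·L_1(u).
Expanding and collecting terms gives f(u) = 6u - 3.
Evaluating at u = 3: f(3) = 15.

15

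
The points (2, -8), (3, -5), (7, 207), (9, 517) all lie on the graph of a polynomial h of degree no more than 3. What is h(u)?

Write h(u) = au^3 + bu^2 + cu + d. Substituting each data point gives a linear system:
  8a + 4b + 2c + d = -8
  27a + 9b + 3c + d = -5
  343a + 49b + 7c + d = 207
  729a + 81b + 9c + d = 517
Solving the system yields a = 1, b = -2, c = -6, d = 4.
So h(u) = u^3 - 2u^2 - 6u + 4.
Check: h(9) = 517. ✓

h(u) = u^3 - 2u^2 - 6u + 4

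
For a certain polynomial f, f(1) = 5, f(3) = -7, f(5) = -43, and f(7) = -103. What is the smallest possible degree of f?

2

Forward differences of the values at u = 1, 3, 5, 7:
  f  : 5  -7  -43  -103
  Δ  : -12  -36  -60
  Δ^2: -24  -24
  Δ^3: 0
The second differences are constant (-24) and nonzero, while all higher differences vanish, so the minimal degree is 2.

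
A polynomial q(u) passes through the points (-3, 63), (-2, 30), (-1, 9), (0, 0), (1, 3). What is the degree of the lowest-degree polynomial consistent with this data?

2

Forward differences of the values at u = -3, -2, -1, 0, 1:
  q  : 63  30  9  0  3
  Δ  : -33  -21  -9  3
  Δ^2: 12  12  12
  Δ^3: 0  0
  Δ^4: 0
The second differences are constant (12) and nonzero, while all higher differences vanish, so the minimal degree is 2.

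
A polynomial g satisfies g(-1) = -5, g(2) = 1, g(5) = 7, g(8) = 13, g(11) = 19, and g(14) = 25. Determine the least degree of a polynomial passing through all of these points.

Forward differences of the values at t = -1, 2, 5, 8, 11, 14:
  g  : -5  1  7  13  19  25
  Δ  : 6  6  6  6  6
  Δ^2: 0  0  0  0
  Δ^3: 0  0  0
  Δ^4: 0  0
  Δ^5: 0
The first differences are constant (6) and nonzero, while all higher differences vanish, so the minimal degree is 1.

1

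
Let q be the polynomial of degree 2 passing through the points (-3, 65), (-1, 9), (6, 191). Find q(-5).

169

Using the Lagrange interpolation formula with nodes -3, -1, 6:
  L_0(t) = (t + 1)(t - 6) / 18
  L_1(t) = (t + 3)(t - 6) / -14
  L_2(t) = (t + 3)(t + 1) / 63
Then q(t) = 65·L_0(t) + 9·L_1(t) + 191·L_2(t).
Expanding and collecting terms gives q(t) = 6t² - 4t - 1.
Evaluating at t = -5: q(-5) = 169.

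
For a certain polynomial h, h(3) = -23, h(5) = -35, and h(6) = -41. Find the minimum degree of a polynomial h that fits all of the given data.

Divided differences on the nodes 3, 5, 6:
  order 0: -23  -35  -41
  order 1: -6  -6
  order 2: 0
The order-1 divided differences are all -6 (nonzero) and every higher order vanishes, so the data lies on a polynomial of degree exactly 1.

1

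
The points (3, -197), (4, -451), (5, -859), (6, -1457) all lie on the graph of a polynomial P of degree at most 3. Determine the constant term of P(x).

Write P(x) = ax^3 + bx^2 + cx + d. Substituting each data point gives a linear system:
  27a + 9b + 3c + d = -197
  64a + 16b + 4c + d = -451
  125a + 25b + 5c + d = -859
  216a + 36b + 6c + d = -1457
Solving the system yields a = -6, b = -5, c = 3, d = 1.
So P(x) = -6x³ - 5x² + 3x + 1.
The constant term is 1.

1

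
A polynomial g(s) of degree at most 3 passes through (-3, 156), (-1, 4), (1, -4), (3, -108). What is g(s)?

Write g(s) = as^3 + bs^2 + cs + d. Substituting each data point gives a linear system:
  -27a + 9b - 3c + d = 156
  -a + b - c + d = 4
  a + b + c + d = -4
  27a + 9b + 3c + d = -108
Solving the system yields a = -5, b = 3, c = 1, d = -3.
So g(s) = -5s³ + 3s² + s - 3.
Check: g(-3) = 156. ✓

g(s) = -5s^3 + 3s^2 + s - 3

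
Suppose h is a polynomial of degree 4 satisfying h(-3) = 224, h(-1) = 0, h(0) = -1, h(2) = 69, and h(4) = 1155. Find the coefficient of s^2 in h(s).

-3

Write h(s) = as^4 + bs^3 + cs^2 + ds + e. Substituting each data point gives a linear system:
  81a - 27b + 9c - 3d + e = 224
  a - b + c - d + e = 0
  e = -1
  16a + 8b + 4c + 2d + e = 69
  256a + 64b + 16c + 4d + e = 1155
Solving the system yields a = 4, b = 3, c = -3, d = -3, e = -1.
So h(s) = 4s⁴ + 3s³ - 3s² - 3s - 1.
The coefficient of s^2 is -3.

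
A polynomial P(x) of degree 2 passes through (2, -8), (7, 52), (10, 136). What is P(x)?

P(x) = 2x^2 - 6x - 4

Write P(x) = ax^2 + bx + c. Substituting each data point gives a linear system:
  4a + 2b + c = -8
  49a + 7b + c = 52
  100a + 10b + c = 136
Solving the system yields a = 2, b = -6, c = -4.
So P(x) = 2x^2 - 6x - 4.
Check: P(2) = -8. ✓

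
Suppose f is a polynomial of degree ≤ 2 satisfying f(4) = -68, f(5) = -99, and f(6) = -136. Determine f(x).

f(x) = -3x^2 - 4x - 4

Write f(x) = ax^2 + bx + c. Substituting each data point gives a linear system:
  16a + 4b + c = -68
  25a + 5b + c = -99
  36a + 6b + c = -136
Solving the system yields a = -3, b = -4, c = -4.
So f(x) = -3x² - 4x - 4.
Check: f(4) = -68. ✓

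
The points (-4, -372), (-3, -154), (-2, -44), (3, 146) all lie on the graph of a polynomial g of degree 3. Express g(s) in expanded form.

Using the Lagrange interpolation formula with nodes -4, -3, -2, 3:
  L_0(s) = (s + 3)(s + 2)(s - 3) / -14
  L_1(s) = (s + 4)(s + 2)(s - 3) / 6
  L_2(s) = (s + 4)(s + 3)(s - 3) / -10
  L_3(s) = (s + 4)(s + 3)(s + 2) / 210
Then g(s) = -372·L_0(s) - 154·L_1(s) - 44·L_2(s) + 146·L_3(s).
Expanding and collecting terms gives g(s) = 6s^3 - 4s - 4.
Check: g(-2) = -44. ✓

g(s) = 6s^3 - 4s - 4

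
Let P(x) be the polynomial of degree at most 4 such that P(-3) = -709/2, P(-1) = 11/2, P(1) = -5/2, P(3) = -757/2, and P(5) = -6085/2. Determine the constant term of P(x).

Write P(x) = ax^4 + bx^3 + cx^2 + dx + e. Substituting each data point gives a linear system:
  81a - 27b + 9c - 3d + e = -709/2
  a - b + c - d + e = 11/2
  a + b + c + d + e = -5/2
  81a + 27b + 9c + 3d + e = -757/2
  625a + 125b + 25c + 5d + e = -6085/2
Solving the system yields a = -5, b = 0, c = 4, d = -4, e = 5/2.
So P(x) = -5x⁴ + 4x² - 4x + 5/2.
The constant term is 5/2.

5/2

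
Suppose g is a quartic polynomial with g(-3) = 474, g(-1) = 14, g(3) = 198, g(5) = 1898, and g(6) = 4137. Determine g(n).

g(n) = 4n^4 - 5n^3 + n^2 - n + 3

Write g(n) = an^4 + bn^3 + cn^2 + dn + e. Substituting each data point gives a linear system:
  81a - 27b + 9c - 3d + e = 474
  a - b + c - d + e = 14
  81a + 27b + 9c + 3d + e = 198
  625a + 125b + 25c + 5d + e = 1898
  1296a + 216b + 36c + 6d + e = 4137
Solving the system yields a = 4, b = -5, c = 1, d = -1, e = 3.
So g(n) = 4n^4 - 5n^3 + n^2 - n + 3.
Check: g(-3) = 474. ✓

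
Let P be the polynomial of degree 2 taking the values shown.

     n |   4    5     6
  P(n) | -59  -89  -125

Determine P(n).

P(n) = -3n^2 - 3n + 1

Write P(n) = an^2 + bn + c. Substituting each data point gives a linear system:
  16a + 4b + c = -59
  25a + 5b + c = -89
  36a + 6b + c = -125
Solving the system yields a = -3, b = -3, c = 1.
So P(n) = -3n^2 - 3n + 1.
Check: P(5) = -89. ✓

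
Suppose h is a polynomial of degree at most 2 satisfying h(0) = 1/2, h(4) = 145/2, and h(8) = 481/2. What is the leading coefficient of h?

3

Write h(s) = as^2 + bs + c. Substituting each data point gives a linear system:
  c = 1/2
  16a + 4b + c = 145/2
  64a + 8b + c = 481/2
Solving the system yields a = 3, b = 6, c = 1/2.
So h(s) = 3s² + 6s + 1/2.
The leading coefficient is 3.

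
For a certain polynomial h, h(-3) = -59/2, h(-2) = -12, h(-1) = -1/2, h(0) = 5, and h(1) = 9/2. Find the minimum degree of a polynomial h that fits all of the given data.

2

Forward differences of the values at s = -3, -2, -1, 0, 1:
  h  : -59/2  -12  -1/2  5  9/2
  Δ  : 35/2  23/2  11/2  -1/2
  Δ^2: -6  -6  -6
  Δ^3: 0  0
  Δ^4: 0
The second differences are constant (-6) and nonzero, while all higher differences vanish, so the minimal degree is 2.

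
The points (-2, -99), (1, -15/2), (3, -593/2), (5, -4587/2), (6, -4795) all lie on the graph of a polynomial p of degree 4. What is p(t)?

p(t) = -4t^4 + (5/2)t^3 - 4t^2 - t - 1

Write p(t) = at^4 + bt^3 + ct^2 + dt + e. Substituting each data point gives a linear system:
  16a - 8b + 4c - 2d + e = -99
  a + b + c + d + e = -15/2
  81a + 27b + 9c + 3d + e = -593/2
  625a + 125b + 25c + 5d + e = -4587/2
  1296a + 216b + 36c + 6d + e = -4795
Solving the system yields a = -4, b = 5/2, c = -4, d = -1, e = -1.
So p(t) = -4t^4 + (5/2)t^3 - 4t^2 - t - 1.
Check: p(3) = -593/2. ✓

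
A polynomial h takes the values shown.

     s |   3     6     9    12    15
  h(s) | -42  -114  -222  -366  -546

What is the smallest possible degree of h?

2

Forward differences of the values at s = 3, 6, 9, 12, 15:
  h  : -42  -114  -222  -366  -546
  Δ  : -72  -108  -144  -180
  Δ^2: -36  -36  -36
  Δ^3: 0  0
  Δ^4: 0
The second differences are constant (-36) and nonzero, while all higher differences vanish, so the minimal degree is 2.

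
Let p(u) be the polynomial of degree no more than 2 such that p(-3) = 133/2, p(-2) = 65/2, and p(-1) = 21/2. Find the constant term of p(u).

1/2

Write p(u) = au^2 + bu + c. Substituting each data point gives a linear system:
  9a - 3b + c = 133/2
  4a - 2b + c = 65/2
  a - b + c = 21/2
Solving the system yields a = 6, b = -4, c = 1/2.
So p(u) = 6u^2 - 4u + 1/2.
The constant term is 1/2.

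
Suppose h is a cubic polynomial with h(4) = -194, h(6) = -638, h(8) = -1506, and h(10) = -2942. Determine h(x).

Write h(x) = ax^3 + bx^2 + cx + d. Substituting each data point gives a linear system:
  64a + 16b + 4c + d = -194
  216a + 36b + 6c + d = -638
  512a + 64b + 8c + d = -1506
  1000a + 100b + 10c + d = -2942
Solving the system yields a = -3, b = 1, c = -4, d = -2.
So h(x) = -3x^3 + x^2 - 4x - 2.
Check: h(6) = -638. ✓

h(x) = -3x^3 + x^2 - 4x - 2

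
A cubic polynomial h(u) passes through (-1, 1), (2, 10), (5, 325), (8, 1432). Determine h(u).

Using the Lagrange interpolation formula with nodes -1, 2, 5, 8:
  L_0(u) = (u - 2)(u - 5)(u - 8) / -162
  L_1(u) = (u + 1)(u - 5)(u - 8) / 54
  L_2(u) = (u + 1)(u - 2)(u - 8) / -54
  L_3(u) = (u + 1)(u - 2)(u - 5) / 162
Then h(u) = 1·L_0(u) + 10·L_1(u) + 325·L_2(u) + 1432·L_3(u).
Expanding and collecting terms gives h(u) = 3u^3 - u^2 - 5u.
Check: h(-1) = 1. ✓

h(u) = 3u^3 - u^2 - 5u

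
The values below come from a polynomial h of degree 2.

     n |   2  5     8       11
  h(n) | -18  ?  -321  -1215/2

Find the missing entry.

-249/2

On equispaced nodes a degree-2 polynomial has vanishing third forward difference, so
  - h(2) + 3·h(5) - 3·h(8) + h(11) = 0.
Substituting the known values and solving for h(5):
  3·h(5) = -747/2
  h(5) = -249/2.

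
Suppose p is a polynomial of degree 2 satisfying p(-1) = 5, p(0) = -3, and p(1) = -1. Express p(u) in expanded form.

p(u) = 5u^2 - 3u - 3

Using the Lagrange interpolation formula with nodes -1, 0, 1:
  L_0(u) = u(u - 1) / 2
  L_1(u) = (u + 1)(u - 1) / -1
  L_2(u) = (u + 1)u / 2
Then p(u) = 5·L_0(u) - 3·L_1(u) - 1·L_2(u).
Expanding and collecting terms gives p(u) = 5u² - 3u - 3.
Check: p(0) = -3. ✓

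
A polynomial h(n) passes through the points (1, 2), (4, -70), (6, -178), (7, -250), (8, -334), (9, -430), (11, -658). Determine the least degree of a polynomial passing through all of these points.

2

Divided differences on the nodes 1, 4, 6, 7, 8, 9, 11:
  order 0: 2  -70  -178  -250  -334  -430  -658
  order 1: -24  -54  -72  -84  -96  -114
  order 2: -6  -6  -6  -6  -6
  order 3: 0  0  0  0
  order 4: 0  0  0
  order 5: 0  0
  order 6: 0
The order-2 divided differences are all -6 (nonzero) and every higher order vanishes, so the data lies on a polynomial of degree exactly 2.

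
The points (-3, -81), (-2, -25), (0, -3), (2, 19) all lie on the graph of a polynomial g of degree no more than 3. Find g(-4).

Using the Lagrange interpolation formula with nodes -3, -2, 0, 2:
  L_0(u) = (u + 2)u(u - 2) / -15
  L_1(u) = (u + 3)u(u - 2) / 8
  L_2(u) = (u + 3)(u + 2)(u - 2) / -12
  L_3(u) = (u + 3)(u + 2)u / 40
Then g(u) = -81·L_0(u) - 25·L_1(u) - 3·L_2(u) + 19·L_3(u).
Expanding and collecting terms gives g(u) = 3u^3 - u - 3.
Evaluating at u = -4: g(-4) = -191.

-191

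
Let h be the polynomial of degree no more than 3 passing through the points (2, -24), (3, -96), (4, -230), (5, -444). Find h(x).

h(x) = -3x^3 - 4x^2 + 5x + 6

Using the Lagrange interpolation formula with nodes 2, 3, 4, 5:
  L_0(x) = (x - 3)(x - 4)(x - 5) / -6
  L_1(x) = (x - 2)(x - 4)(x - 5) / 2
  L_2(x) = (x - 2)(x - 3)(x - 5) / -2
  L_3(x) = (x - 2)(x - 3)(x - 4) / 6
Then h(x) = -24·L_0(x) - 96·L_1(x) - 230·L_2(x) - 444·L_3(x).
Expanding and collecting terms gives h(x) = -3x^3 - 4x^2 + 5x + 6.
Check: h(4) = -230. ✓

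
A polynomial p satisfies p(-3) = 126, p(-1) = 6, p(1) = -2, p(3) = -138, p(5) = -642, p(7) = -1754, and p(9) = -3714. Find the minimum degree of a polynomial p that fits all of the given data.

Forward differences of the values at u = -3, -1, 1, 3, 5, 7, 9:
  p  : 126  6  -2  -138  -642  -1754  -3714
  Δ  : -120  -8  -136  -504  -1112  -1960
  Δ^2: 112  -128  -368  -608  -848
  Δ^3: -240  -240  -240  -240
  Δ^4: 0  0  0
  Δ^5: 0  0
  Δ^6: 0
The third differences are constant (-240) and nonzero, while all higher differences vanish, so the minimal degree is 3.

3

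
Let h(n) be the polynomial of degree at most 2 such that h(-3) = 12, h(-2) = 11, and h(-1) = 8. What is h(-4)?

Forward differences of the values at n = -3, -2, -1:
  h  : 12  11  8
  Δ  : -1  -3
  Δ^2: -2
The second differences are constant, confirming degree 2.
Interpolating (Newton forward form) and evaluating at n = -4 gives h(-4) = 11.

11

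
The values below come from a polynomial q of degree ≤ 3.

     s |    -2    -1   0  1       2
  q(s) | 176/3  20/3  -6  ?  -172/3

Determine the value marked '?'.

The 4 known points determine the degree-3 polynomial uniquely.
Write q(s) = as^3 + bs^2 + cs + d. Substituting each data point gives a linear system:
  -8a + 4b - 2c + d = 176/3
  -a + b - c + d = 20/3
  d = -6
  8a + 4b + 2c + d = -172/3
Solving the system yields a = -6, b = 5/3, c = -5, d = -6.
So q(s) = -6s^3 + (5/3)s^2 - 5s - 6.
Then q(1) = -46/3.

-46/3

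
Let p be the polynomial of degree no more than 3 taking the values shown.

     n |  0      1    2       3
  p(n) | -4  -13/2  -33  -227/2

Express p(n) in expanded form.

p(n) = -5n^3 + 3n^2 - (1/2)n - 4

Write p(n) = an^3 + bn^2 + cn + d. Substituting each data point gives a linear system:
  d = -4
  a + b + c + d = -13/2
  8a + 4b + 2c + d = -33
  27a + 9b + 3c + d = -227/2
Solving the system yields a = -5, b = 3, c = -1/2, d = -4.
So p(n) = -5n³ + 3n² - (1/2)n - 4.
Check: p(1) = -13/2. ✓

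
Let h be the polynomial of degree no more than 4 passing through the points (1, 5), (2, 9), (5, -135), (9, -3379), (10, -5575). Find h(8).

-1899

Write h(u) = au^4 + bu^3 + cu^2 + du + e. Substituting each data point gives a linear system:
  a + b + c + d + e = 5
  16a + 8b + 4c + 2d + e = 9
  625a + 125b + 25c + 5d + e = -135
  6561a + 729b + 81c + 9d + e = -3379
  10000a + 1000b + 100c + 10d + e = -5575
Solving the system yields a = -1, b = 5, c = -6, d = 2, e = 5.
So h(u) = -u^4 + 5u^3 - 6u^2 + 2u + 5.
Then h(8) = -1899.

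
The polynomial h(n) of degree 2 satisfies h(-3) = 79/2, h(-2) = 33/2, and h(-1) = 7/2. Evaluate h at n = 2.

Forward differences of the values at n = -3, -2, -1:
  h  : 79/2  33/2  7/2
  Δ  : -23  -13
  Δ^2: 10
The second differences are constant, confirming degree 2.
Interpolating (Newton forward form) and evaluating at n = 2 gives h(2) = 49/2.

49/2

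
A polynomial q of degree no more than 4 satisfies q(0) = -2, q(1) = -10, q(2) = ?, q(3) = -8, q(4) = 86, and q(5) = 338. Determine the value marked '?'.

The 5 known points determine the degree-4 polynomial uniquely.
Write q(u) = au^4 + bu^3 + cu^2 + du + e. Substituting each data point gives a linear system:
  e = -2
  a + b + c + d + e = -10
  81a + 27b + 9c + 3d + e = -8
  256a + 64b + 16c + 4d + e = 86
  625a + 125b + 25c + 5d + e = 338
Solving the system yields a = 1, b = -1, c = -6, d = -2, e = -2.
So q(u) = u^4 - u^3 - 6u^2 - 2u - 2.
Then q(2) = -22.

-22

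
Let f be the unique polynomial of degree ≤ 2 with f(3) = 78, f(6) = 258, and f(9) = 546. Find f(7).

Using the Lagrange interpolation formula with nodes 3, 6, 9:
  L_0(n) = (n - 6)(n - 9) / 18
  L_1(n) = (n - 3)(n - 9) / -9
  L_2(n) = (n - 3)(n - 6) / 18
Then f(n) = 78·L_0(n) + 258·L_1(n) + 546·L_2(n).
Expanding and collecting terms gives f(n) = 6n^2 + 6n + 6.
Evaluating at n = 7: f(7) = 342.

342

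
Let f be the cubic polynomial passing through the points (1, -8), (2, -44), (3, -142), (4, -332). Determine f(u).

Write f(u) = au^3 + bu^2 + cu + d. Substituting each data point gives a linear system:
  a + b + c + d = -8
  8a + 4b + 2c + d = -44
  27a + 9b + 3c + d = -142
  64a + 16b + 4c + d = -332
Solving the system yields a = -5, b = -1, c = 2, d = -4.
So f(u) = -5u^3 - u^2 + 2u - 4.
Check: f(3) = -142. ✓

f(u) = -5u^3 - u^2 + 2u - 4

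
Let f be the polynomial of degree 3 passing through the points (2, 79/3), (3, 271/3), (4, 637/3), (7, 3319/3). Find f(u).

f(u) = 3u^3 + 2u^2 - 3u + 1/3

Using the Lagrange interpolation formula with nodes 2, 3, 4, 7:
  L_0(u) = (u - 3)(u - 4)(u - 7) / -10
  L_1(u) = (u - 2)(u - 4)(u - 7) / 4
  L_2(u) = (u - 2)(u - 3)(u - 7) / -6
  L_3(u) = (u - 2)(u - 3)(u - 4) / 60
Then f(u) = 79/3·L_0(u) + 271/3·L_1(u) + 637/3·L_2(u) + 3319/3·L_3(u).
Expanding and collecting terms gives f(u) = 3u^3 + 2u^2 - 3u + 1/3.
Check: f(7) = 3319/3. ✓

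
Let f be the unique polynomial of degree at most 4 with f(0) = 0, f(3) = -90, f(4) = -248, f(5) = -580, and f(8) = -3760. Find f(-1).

Using the Lagrange interpolation formula with nodes 0, 3, 4, 5, 8:
  L_0(u) = (u - 3)(u - 4)(u - 5)(u - 8) / 480
  L_1(u) = u(u - 4)(u - 5)(u - 8) / -30
  L_2(u) = u(u - 3)(u - 5)(u - 8) / 16
  L_3(u) = u(u - 3)(u - 4)(u - 8) / -30
  L_4(u) = u(u - 3)(u - 4)(u - 5) / 480
Then f(u) = 0·L_0(u) - 90·L_1(u) - 248·L_2(u) - 580·L_3(u) - 3760·L_4(u).
Expanding and collecting terms gives f(u) = -u^4 + u^3 - 2u^2 - 6u.
Evaluating at u = -1: f(-1) = 2.

2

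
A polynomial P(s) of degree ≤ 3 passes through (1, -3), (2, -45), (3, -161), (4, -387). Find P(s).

P(s) = -6s^3 - s^2 + 3s + 1

Write P(s) = as^3 + bs^2 + cs + d. Substituting each data point gives a linear system:
  a + b + c + d = -3
  8a + 4b + 2c + d = -45
  27a + 9b + 3c + d = -161
  64a + 16b + 4c + d = -387
Solving the system yields a = -6, b = -1, c = 3, d = 1.
So P(s) = -6s³ - s² + 3s + 1.
Check: P(1) = -3. ✓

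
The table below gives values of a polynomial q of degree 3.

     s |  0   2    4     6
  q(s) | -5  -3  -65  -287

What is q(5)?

Forward differences of the values at s = 0, 2, 4, 6:
  q  : -5  -3  -65  -287
  Δ  : 2  -62  -222
  Δ^2: -64  -160
  Δ^3: -96
The third differences are constant, confirming degree 3.
Interpolating (Newton forward form) and evaluating at s = 5 gives q(5) = -150.

-150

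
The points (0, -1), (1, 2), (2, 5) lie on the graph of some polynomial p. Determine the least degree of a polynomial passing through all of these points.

1

Forward differences of the values at s = 0, 1, 2:
  p  : -1  2  5
  Δ  : 3  3
  Δ^2: 0
The first differences are constant (3) and nonzero, while all higher differences vanish, so the minimal degree is 1.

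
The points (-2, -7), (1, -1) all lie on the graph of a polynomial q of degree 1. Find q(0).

-3

Using the Lagrange interpolation formula with nodes -2, 1:
  L_0(x) = (x - 1) / -3
  L_1(x) = (x + 2) / 3
Then q(x) = -7·L_0(x) - 1·L_1(x).
Expanding and collecting terms gives q(x) = 2x - 3.
Evaluating at x = 0: q(0) = -3.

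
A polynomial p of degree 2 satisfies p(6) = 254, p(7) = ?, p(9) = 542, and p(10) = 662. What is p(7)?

338

The 3 known points determine the degree-2 polynomial uniquely.
Write p(s) = as^2 + bs + c. Substituting each data point gives a linear system:
  36a + 6b + c = 254
  81a + 9b + c = 542
  100a + 10b + c = 662
Solving the system yields a = 6, b = 6, c = 2.
So p(s) = 6s^2 + 6s + 2.
Then p(7) = 338.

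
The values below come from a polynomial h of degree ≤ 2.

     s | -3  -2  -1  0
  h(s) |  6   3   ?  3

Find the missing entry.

On equispaced nodes a degree-2 polynomial has vanishing third forward difference, so
  - h(-3) + 3·h(-2) - 3·h(-1) + h(0) = 0.
Substituting the known values and solving for h(-1):
  -3·h(-1) = -6
  h(-1) = 2.

2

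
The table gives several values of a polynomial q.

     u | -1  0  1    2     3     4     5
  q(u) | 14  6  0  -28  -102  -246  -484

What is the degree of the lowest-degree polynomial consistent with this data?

Forward differences of the values at u = -1, 0, 1, 2, 3, 4, 5:
  q  : 14  6  0  -28  -102  -246  -484
  Δ  : -8  -6  -28  -74  -144  -238
  Δ^2: 2  -22  -46  -70  -94
  Δ^3: -24  -24  -24  -24
  Δ^4: 0  0  0
  Δ^5: 0  0
  Δ^6: 0
The third differences are constant (-24) and nonzero, while all higher differences vanish, so the minimal degree is 3.

3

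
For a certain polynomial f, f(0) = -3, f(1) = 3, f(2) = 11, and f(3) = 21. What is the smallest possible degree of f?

Forward differences of the values at n = 0, 1, 2, 3:
  f  : -3  3  11  21
  Δ  : 6  8  10
  Δ^2: 2  2
  Δ^3: 0
The second differences are constant (2) and nonzero, while all higher differences vanish, so the minimal degree is 2.

2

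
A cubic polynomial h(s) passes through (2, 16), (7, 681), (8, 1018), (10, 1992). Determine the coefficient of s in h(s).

-1

Write h(s) = as^3 + bs^2 + cs + d. Substituting each data point gives a linear system:
  8a + 4b + 2c + d = 16
  343a + 49b + 7c + d = 681
  512a + 64b + 8c + d = 1018
  1000a + 100b + 10c + d = 1992
Solving the system yields a = 2, b = 0, c = -1, d = 2.
So h(s) = 2s^3 - s + 2.
The coefficient of s is -1.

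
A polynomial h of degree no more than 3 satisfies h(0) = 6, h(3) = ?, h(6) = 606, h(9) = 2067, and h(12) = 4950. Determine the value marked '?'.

81

On equispaced nodes a degree-3 polynomial has vanishing fourth forward difference, so
  h(0) - 4·h(3) + 6·h(6) - 4·h(9) + h(12) = 0.
Substituting the known values and solving for h(3):
  -4·h(3) = -324
  h(3) = 81.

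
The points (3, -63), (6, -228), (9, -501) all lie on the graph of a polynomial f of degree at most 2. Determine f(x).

f(x) = -6x^2 - x - 6

Write f(x) = ax^2 + bx + c. Substituting each data point gives a linear system:
  9a + 3b + c = -63
  36a + 6b + c = -228
  81a + 9b + c = -501
Solving the system yields a = -6, b = -1, c = -6.
So f(x) = -6x² - x - 6.
Check: f(9) = -501. ✓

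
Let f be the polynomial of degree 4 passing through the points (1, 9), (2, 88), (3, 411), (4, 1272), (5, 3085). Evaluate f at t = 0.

Write f(t) = at^4 + bt^3 + ct^2 + dt + e. Substituting each data point gives a linear system:
  a + b + c + d + e = 9
  16a + 8b + 4c + 2d + e = 88
  81a + 27b + 9c + 3d + e = 411
  256a + 64b + 16c + 4d + e = 1272
  625a + 125b + 25c + 5d + e = 3085
Solving the system yields a = 5, b = -1, c = 3, d = 2, e = 0.
So f(t) = 5t⁴ - t³ + 3t² + 2t.
Then f(0) = 0.

0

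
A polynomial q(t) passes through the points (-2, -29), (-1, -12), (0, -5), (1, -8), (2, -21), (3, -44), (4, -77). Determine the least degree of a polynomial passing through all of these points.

Forward differences of the values at t = -2, -1, 0, 1, 2, 3, 4:
  q  : -29  -12  -5  -8  -21  -44  -77
  Δ  : 17  7  -3  -13  -23  -33
  Δ^2: -10  -10  -10  -10  -10
  Δ^3: 0  0  0  0
  Δ^4: 0  0  0
  Δ^5: 0  0
  Δ^6: 0
The second differences are constant (-10) and nonzero, while all higher differences vanish, so the minimal degree is 2.

2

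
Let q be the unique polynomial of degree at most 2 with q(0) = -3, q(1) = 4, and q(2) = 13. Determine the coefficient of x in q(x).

6

Write q(x) = ax^2 + bx + c. Substituting each data point gives a linear system:
  c = -3
  a + b + c = 4
  4a + 2b + c = 13
Solving the system yields a = 1, b = 6, c = -3.
So q(x) = x² + 6x - 3.
The coefficient of x is 6.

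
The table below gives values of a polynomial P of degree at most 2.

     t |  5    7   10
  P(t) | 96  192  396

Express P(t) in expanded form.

P(t) = 4t^2 - 4

Write P(t) = at^2 + bt + c. Substituting each data point gives a linear system:
  25a + 5b + c = 96
  49a + 7b + c = 192
  100a + 10b + c = 396
Solving the system yields a = 4, b = 0, c = -4.
So P(t) = 4t^2 - 4.
Check: P(5) = 96. ✓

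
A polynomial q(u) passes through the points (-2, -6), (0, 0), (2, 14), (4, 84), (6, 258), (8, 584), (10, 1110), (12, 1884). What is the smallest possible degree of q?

3

Forward differences of the values at u = -2, 0, 2, 4, 6, 8, 10, 12:
  q  : -6  0  14  84  258  584  1110  1884
  Δ  : 6  14  70  174  326  526  774
  Δ^2: 8  56  104  152  200  248
  Δ^3: 48  48  48  48  48
  Δ^4: 0  0  0  0
  Δ^5: 0  0  0
  Δ^6: 0  0
  Δ^7: 0
The third differences are constant (48) and nonzero, while all higher differences vanish, so the minimal degree is 3.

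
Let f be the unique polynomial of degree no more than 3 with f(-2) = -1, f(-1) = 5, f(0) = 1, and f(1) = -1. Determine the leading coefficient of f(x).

Write f(x) = ax^3 + bx^2 + cx + d. Substituting each data point gives a linear system:
  -8a + 4b - 2c + d = -1
  -a + b - c + d = 5
  d = 1
  a + b + c + d = -1
Solving the system yields a = 2, b = 1, c = -5, d = 1.
So f(x) = 2x^3 + x^2 - 5x + 1.
The leading coefficient is 2.

2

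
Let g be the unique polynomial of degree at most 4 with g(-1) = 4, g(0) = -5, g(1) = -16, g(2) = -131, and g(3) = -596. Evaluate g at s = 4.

Using the Lagrange interpolation formula with nodes -1, 0, 1, 2, 3:
  L_0(s) = s(s - 1)(s - 2)(s - 3) / 24
  L_1(s) = (s + 1)(s - 1)(s - 2)(s - 3) / -6
  L_2(s) = (s + 1)s(s - 2)(s - 3) / 4
  L_3(s) = (s + 1)s(s - 1)(s - 3) / -6
  L_4(s) = (s + 1)s(s - 1)(s - 2) / 24
Then g(s) = 4·L_0(s) - 5·L_1(s) - 16·L_2(s) - 131·L_3(s) - 596·L_4(s).
Expanding and collecting terms gives g(s) = -6s^4 - 5s^3 + 5s^2 - 5s - 5.
Evaluating at s = 4: g(4) = -1801.

-1801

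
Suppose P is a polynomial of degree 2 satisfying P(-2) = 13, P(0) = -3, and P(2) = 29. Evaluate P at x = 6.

Write P(x) = ax^2 + bx + c. Substituting each data point gives a linear system:
  4a - 2b + c = 13
  c = -3
  4a + 2b + c = 29
Solving the system yields a = 6, b = 4, c = -3.
So P(x) = 6x² + 4x - 3.
Then P(6) = 237.

237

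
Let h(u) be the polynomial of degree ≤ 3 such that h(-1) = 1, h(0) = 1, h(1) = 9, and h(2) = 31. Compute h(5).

241

Write h(u) = au^3 + bu^2 + cu + d. Substituting each data point gives a linear system:
  -a + b - c + d = 1
  d = 1
  a + b + c + d = 9
  8a + 4b + 2c + d = 31
Solving the system yields a = 1, b = 4, c = 3, d = 1.
So h(u) = u^3 + 4u^2 + 3u + 1.
Then h(5) = 241.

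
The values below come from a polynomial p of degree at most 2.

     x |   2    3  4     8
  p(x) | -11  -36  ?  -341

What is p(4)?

-73

The 3 known points determine the degree-2 polynomial uniquely.
Write p(x) = ax^2 + bx + c. Substituting each data point gives a linear system:
  4a + 2b + c = -11
  9a + 3b + c = -36
  64a + 8b + c = -341
Solving the system yields a = -6, b = 5, c = 3.
So p(x) = -6x^2 + 5x + 3.
Then p(4) = -73.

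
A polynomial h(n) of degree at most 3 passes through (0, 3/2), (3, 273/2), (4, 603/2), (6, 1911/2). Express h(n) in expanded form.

h(n) = 4n^3 + 2n^2 + 3n + 3/2

Using the Lagrange interpolation formula with nodes 0, 3, 4, 6:
  L_0(n) = (n - 3)(n - 4)(n - 6) / -72
  L_1(n) = n(n - 4)(n - 6) / 9
  L_2(n) = n(n - 3)(n - 6) / -8
  L_3(n) = n(n - 3)(n - 4) / 36
Then h(n) = 3/2·L_0(n) + 273/2·L_1(n) + 603/2·L_2(n) + 1911/2·L_3(n).
Expanding and collecting terms gives h(n) = 4n³ + 2n² + 3n + 3/2.
Check: h(6) = 1911/2. ✓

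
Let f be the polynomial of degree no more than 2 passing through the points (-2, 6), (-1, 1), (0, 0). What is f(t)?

Using the Lagrange interpolation formula with nodes -2, -1, 0:
  L_0(t) = (t + 1)t / 2
  L_1(t) = (t + 2)t / -1
  L_2(t) = (t + 2)(t + 1) / 2
Then f(t) = 6·L_0(t) + 1·L_1(t) + 0·L_2(t).
Expanding and collecting terms gives f(t) = 2t² + t.
Check: f(0) = 0. ✓

f(t) = 2t^2 + t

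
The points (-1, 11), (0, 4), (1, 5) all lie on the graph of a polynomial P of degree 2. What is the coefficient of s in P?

Write P(s) = as^2 + bs + c. Substituting each data point gives a linear system:
  a - b + c = 11
  c = 4
  a + b + c = 5
Solving the system yields a = 4, b = -3, c = 4.
So P(s) = 4s^2 - 3s + 4.
The coefficient of s is -3.

-3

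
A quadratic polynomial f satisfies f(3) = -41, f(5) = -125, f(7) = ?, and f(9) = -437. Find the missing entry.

-257

On equispaced nodes a degree-2 polynomial has vanishing third forward difference, so
  - f(3) + 3·f(5) - 3·f(7) + f(9) = 0.
Substituting the known values and solving for f(7):
  -3·f(7) = 771
  f(7) = -257.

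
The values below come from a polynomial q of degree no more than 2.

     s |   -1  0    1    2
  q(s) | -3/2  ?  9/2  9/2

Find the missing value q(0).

The 3 known points determine the degree-2 polynomial uniquely.
Write q(s) = as^2 + bs + c. Substituting each data point gives a linear system:
  a - b + c = -3/2
  a + b + c = 9/2
  4a + 2b + c = 9/2
Solving the system yields a = -1, b = 3, c = 5/2.
So q(s) = -s^2 + 3s + 5/2.
Then q(0) = 5/2.

5/2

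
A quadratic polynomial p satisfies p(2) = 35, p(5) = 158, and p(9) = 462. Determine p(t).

p(t) = 5t^2 + 6t + 3

Write p(t) = at^2 + bt + c. Substituting each data point gives a linear system:
  4a + 2b + c = 35
  25a + 5b + c = 158
  81a + 9b + c = 462
Solving the system yields a = 5, b = 6, c = 3.
So p(t) = 5t^2 + 6t + 3.
Check: p(5) = 158. ✓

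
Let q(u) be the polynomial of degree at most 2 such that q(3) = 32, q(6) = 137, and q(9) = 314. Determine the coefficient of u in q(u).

-1

Write q(u) = au^2 + bu + c. Substituting each data point gives a linear system:
  9a + 3b + c = 32
  36a + 6b + c = 137
  81a + 9b + c = 314
Solving the system yields a = 4, b = -1, c = -1.
So q(u) = 4u^2 - u - 1.
The coefficient of u is -1.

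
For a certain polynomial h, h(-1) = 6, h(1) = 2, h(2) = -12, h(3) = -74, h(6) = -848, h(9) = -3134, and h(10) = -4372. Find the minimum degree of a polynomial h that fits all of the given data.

Divided differences on the nodes -1, 1, 2, 3, 6, 9, 10:
  order 0: 6  2  -12  -74  -848  -3134  -4372
  order 1: -2  -14  -62  -258  -762  -1238
  order 2: -4  -24  -49  -84  -119
  order 3: -5  -5  -5  -5
  order 4: 0  0  0
  order 5: 0  0
  order 6: 0
The order-3 divided differences are all -5 (nonzero) and every higher order vanishes, so the data lies on a polynomial of degree exactly 3.

3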